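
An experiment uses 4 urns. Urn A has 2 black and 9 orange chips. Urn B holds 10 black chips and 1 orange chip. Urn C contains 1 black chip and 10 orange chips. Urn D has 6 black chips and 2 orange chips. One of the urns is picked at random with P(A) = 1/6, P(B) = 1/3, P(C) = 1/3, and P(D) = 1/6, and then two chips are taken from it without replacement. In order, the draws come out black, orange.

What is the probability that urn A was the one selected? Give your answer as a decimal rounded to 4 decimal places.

The likelihood of the observed sequence under each hypothesis: P(data | urn A) = (2/11)(9/10) = 0.16364; P(data | urn B) = (10/11)(1/10) = 0.090909; P(data | urn C) = (1/11)(10/10) = 0.090909; P(data | urn D) = (6/8)(2/7) = 0.21429.
Weighting by the prior gives 1/6 · 0.16364 = 0.027273, 1/3 · 0.090909 = 0.030303, 1/3 · 0.090909 = 0.030303, 1/6 · 0.21429 = 0.035714; with total 0.12359.
So P(urn A | data) = (0.027273) / (0.12359) = 0.22067.

0.2207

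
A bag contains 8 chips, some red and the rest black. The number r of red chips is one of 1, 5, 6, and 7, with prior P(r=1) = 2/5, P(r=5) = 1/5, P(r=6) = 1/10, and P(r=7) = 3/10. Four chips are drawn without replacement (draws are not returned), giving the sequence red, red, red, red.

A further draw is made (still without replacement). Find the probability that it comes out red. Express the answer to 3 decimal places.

The likelihood of the observed sequence under each hypothesis: P(data | r = 1) = (1/8)(0/7) = 0; P(data | r = 5) = (5/8)(4/7)(3/6)(2/5) = 1/14; P(data | r = 6) = (6/8)(5/7)(4/6)(3/5) = 3/14; P(data | r = 7) = (7/8)(6/7)(5/6)(4/5) = 1/2.
Multiplying each by its prior: 2/5 · 0 = 0, 1/5 · 1/14 = 1/70, 1/10 · 3/14 = 3/140, 3/10 · 1/2 = 3/20; these sum to 13/70.
The posterior is then P(r = 1 | data) = 0, P(r = 5 | data) = 1/13, P(r = 6 | data) = 3/26, P(r = 7 | data) = 21/26.
The predictive probability is P(red next | data) = (1/4)(1/13) + (1/2)(3/26) + (3/4)(21/26) = 71/104.

0.683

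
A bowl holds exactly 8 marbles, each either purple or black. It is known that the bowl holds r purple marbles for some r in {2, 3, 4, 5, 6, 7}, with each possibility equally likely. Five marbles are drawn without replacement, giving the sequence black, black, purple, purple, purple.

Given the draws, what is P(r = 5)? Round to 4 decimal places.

Under each hypothesis, the probability of the observed sequence is: P(data | r = 2) = (6/8)(5/7)(2/6)(1/5)(0/4) = 0; P(data | r = 3) = (5/8)(4/7)(3/6)(2/5)(1/4) = 1/56; P(data | r = 4) = (4/8)(3/7)(4/6)(3/5)(2/4) = 3/70; P(data | r = 5) = (3/8)(2/7)(5/6)(4/5)(3/4) = 3/56; P(data | r = 6) = (2/8)(1/7)(6/6)(5/5)(4/4) = 1/28; P(data | r = 7) = (1/8)(0/7) = 0.
Weighting by the prior gives 1/6 · 0 = 0, 1/6 · 1/56 = 1/336, 1/6 · 3/70 = 1/140, 1/6 · 3/56 = 1/112, 1/6 · 1/28 = 1/168, 1/6 · 0 = 0; with total 1/40.
So P(r = 5 | data) = (1/112) / (1/40) = 5/14.

0.3571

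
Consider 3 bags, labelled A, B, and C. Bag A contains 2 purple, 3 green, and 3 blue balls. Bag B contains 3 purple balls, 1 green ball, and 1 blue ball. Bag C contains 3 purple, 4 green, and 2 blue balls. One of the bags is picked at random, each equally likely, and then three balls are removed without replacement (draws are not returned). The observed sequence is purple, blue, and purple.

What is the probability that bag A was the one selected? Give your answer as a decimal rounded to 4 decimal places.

Compute the likelihood of the observed sequence for each case: P(data | bag A) = (2/8)(3/7)(1/6) = 1/56; P(data | bag B) = (3/5)(1/4)(2/3) = 1/10; P(data | bag C) = (3/9)(2/8)(2/7) = 1/42.
Weighting by the prior gives 1/3 · 1/56 = 1/168, 1/3 · 1/10 = 1/30, 1/3 · 1/42 = 1/126; summing to 17/360.
Hence P(bag A | data) = (1/168) / (17/360) = 15/119.

0.1261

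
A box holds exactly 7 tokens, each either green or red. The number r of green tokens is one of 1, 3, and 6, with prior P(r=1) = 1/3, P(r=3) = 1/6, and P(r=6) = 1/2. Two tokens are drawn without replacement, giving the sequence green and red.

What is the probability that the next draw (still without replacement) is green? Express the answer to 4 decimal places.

For each hypothesis, P(data | H) works out to: P(data | r = 1) = (1/7)(6/6) = 1/7; P(data | r = 3) = (3/7)(4/6) = 2/7; P(data | r = 6) = (6/7)(1/6) = 1/7.
Multiplying each by its prior: 1/3 · 1/7 = 1/21, 1/6 · 2/7 = 1/21, 1/2 · 1/7 = 1/14; summing to 1/6.
Normalising, the posterior is P(r = 1 | data) = 2/7, P(r = 3 | data) = 2/7, P(r = 6 | data) = 3/7.
Averaging over the posterior, P(green next | data) = (0)(2/7) + (2/5)(2/7) + (1)(3/7) = 19/35.

0.5429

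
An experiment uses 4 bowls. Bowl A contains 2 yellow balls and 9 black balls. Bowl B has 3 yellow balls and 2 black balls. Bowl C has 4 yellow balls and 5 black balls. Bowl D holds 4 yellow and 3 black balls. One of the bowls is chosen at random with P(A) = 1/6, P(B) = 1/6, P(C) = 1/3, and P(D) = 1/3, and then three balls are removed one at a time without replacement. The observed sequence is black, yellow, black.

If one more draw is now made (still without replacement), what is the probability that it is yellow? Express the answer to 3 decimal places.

Under each hypothesis, the probability of the observed sequence is: P(data | bowl A) = (9/11)(2/10)(8/9) = 0.14545; P(data | bowl B) = (2/5)(3/4)(1/3) = 0.1; P(data | bowl C) = (5/9)(4/8)(4/7) = 0.15873; P(data | bowl D) = (3/7)(4/6)(2/5) = 0.11429.
Multiplying each by its prior: 1/6 · 0.14545 = 0.024242, 1/6 · 0.1 = 0.016667, 1/3 · 0.15873 = 0.05291, 1/3 · 0.11429 = 0.038095; summing to 0.13191.
Normalising, the posterior is P(bowl A | data) = 0.18377, P(bowl B | data) = 0.12634, P(bowl C | data) = 0.40109, P(bowl D | data) = 0.28879.
So P(yellow next | data) = Σ P(yellow next | H) P(H | data) = (1/8)(0.18377) + (1)(0.12634) + (1/2)(0.40109) + (3/4)(0.28879) = 0.56645.

0.566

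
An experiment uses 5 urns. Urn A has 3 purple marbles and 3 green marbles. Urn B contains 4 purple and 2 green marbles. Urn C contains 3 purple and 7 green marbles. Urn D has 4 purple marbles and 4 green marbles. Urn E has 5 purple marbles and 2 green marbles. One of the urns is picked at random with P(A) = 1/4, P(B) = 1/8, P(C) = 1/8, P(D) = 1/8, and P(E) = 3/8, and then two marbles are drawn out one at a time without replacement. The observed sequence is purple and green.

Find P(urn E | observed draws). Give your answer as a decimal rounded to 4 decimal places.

Under each hypothesis, the probability of the observed sequence is: P(data | urn A) = (3/6)(3/5) = 3/10; P(data | urn B) = (4/6)(2/5) = 4/15; P(data | urn C) = (3/10)(7/9) = 7/30; P(data | urn D) = (4/8)(4/7) = 2/7; P(data | urn E) = (5/7)(2/6) = 5/21.
The prior-weighted likelihoods are 1/4 · 3/10 = 3/40, 1/8 · 4/15 = 1/30, 1/8 · 7/30 = 7/240, 1/8 · 2/7 = 1/28, 3/8 · 5/21 = 5/56; with total 21/80.
Therefore the posterior P(urn E | data) = (5/56) / (21/80) = 50/147.

0.3401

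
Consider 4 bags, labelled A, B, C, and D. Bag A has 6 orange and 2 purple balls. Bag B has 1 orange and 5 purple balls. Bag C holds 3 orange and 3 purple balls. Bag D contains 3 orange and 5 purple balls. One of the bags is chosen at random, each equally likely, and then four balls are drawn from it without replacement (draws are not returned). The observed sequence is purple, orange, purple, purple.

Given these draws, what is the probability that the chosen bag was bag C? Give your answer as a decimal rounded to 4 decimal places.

0.1544

Compute the likelihood of the observed sequence for each case: P(data | bag A) = (2/8)(6/7)(1/6)(0/5) = 0; P(data | bag B) = (5/6)(1/5)(4/4)(3/3) = 1/6; P(data | bag C) = (3/6)(3/5)(2/4)(1/3) = 1/20; P(data | bag D) = (5/8)(3/7)(4/6)(3/5) = 3/28.
The prior-weighted likelihoods are 1/4 · 0 = 0, 1/4 · 1/6 = 1/24, 1/4 · 1/20 = 1/80, 1/4 · 3/28 = 3/112; summing to 17/210.
By Bayes' rule, P(bag C | data) = (1/80) / (17/210) = 21/136.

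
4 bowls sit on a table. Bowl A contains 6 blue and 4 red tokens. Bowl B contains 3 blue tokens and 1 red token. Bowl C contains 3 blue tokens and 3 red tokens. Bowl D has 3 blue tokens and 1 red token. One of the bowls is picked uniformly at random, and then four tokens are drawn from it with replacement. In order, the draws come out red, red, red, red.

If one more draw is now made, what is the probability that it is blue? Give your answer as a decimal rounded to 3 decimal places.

0.547

The likelihood of the observed sequence under each hypothesis: P(data | bowl A) = (4/10)(4/10)(4/10)(4/10) = 0.0256; P(data | bowl B) = (1/4)(1/4)(1/4)(1/4) = 0.0039062; P(data | bowl C) = (3/6)(3/6)(3/6)(3/6) = 0.0625; P(data | bowl D) = (1/4)(1/4)(1/4)(1/4) = 0.0039062.
The prior-weighted likelihoods are 1/4 · 0.0256 = 0.0064, 1/4 · 0.0039062 = 0.00097656, 1/4 · 0.0625 = 0.015625, 1/4 · 0.0039062 = 0.00097656; with total 0.023978.
Normalising, the posterior is P(bowl A | data) = 0.26691, P(bowl B | data) = 0.040727, P(bowl C | data) = 0.65164, P(bowl D | data) = 0.040727.
Averaging over the posterior, P(blue next | data) = (3/5)(0.26691) + (3/4)(0.040727) + (1/2)(0.65164) + (3/4)(0.040727) = 0.54705.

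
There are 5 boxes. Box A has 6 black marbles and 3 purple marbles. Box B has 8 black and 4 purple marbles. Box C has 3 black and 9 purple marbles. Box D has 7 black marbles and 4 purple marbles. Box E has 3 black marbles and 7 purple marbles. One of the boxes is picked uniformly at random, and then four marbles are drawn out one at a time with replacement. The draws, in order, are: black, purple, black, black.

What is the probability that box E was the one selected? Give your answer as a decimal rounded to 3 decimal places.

Under each hypothesis, the probability of the observed sequence is: P(data | box A) = (6/9)(3/9)(6/9)(6/9) = 0.098765; P(data | box B) = (8/12)(4/12)(8/12)(8/12) = 0.098765; P(data | box C) = (3/12)(9/12)(3/12)(3/12) = 0.011719; P(data | box D) = (7/11)(4/11)(7/11)(7/11) = 0.093709; P(data | box E) = (3/10)(7/10)(3/10)(3/10) = 0.0189.
The prior-weighted likelihoods are 1/5 · 0.098765 = 0.019753, 1/5 · 0.098765 = 0.019753, 1/5 · 0.011719 = 0.0023437, 1/5 · 0.093709 = 0.018742, 1/5 · 0.0189 = 0.00378; summing to 0.064372.
By Bayes' rule, P(box E | data) = (0.00378) / (0.064372) = 0.058721.

0.059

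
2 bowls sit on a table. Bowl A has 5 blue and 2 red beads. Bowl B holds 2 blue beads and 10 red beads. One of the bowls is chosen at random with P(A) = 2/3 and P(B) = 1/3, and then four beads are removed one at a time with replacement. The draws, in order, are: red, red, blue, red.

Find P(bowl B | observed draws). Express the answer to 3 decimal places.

The likelihood of the observed sequence under each hypothesis: P(data | bowl A) = (2/7)(2/7)(5/7)(2/7) = 0.01666; P(data | bowl B) = (10/12)(10/12)(2/12)(10/12) = 0.096451.
The prior-weighted likelihoods are 2/3 · 0.01666 = 0.011106, 1/3 · 0.096451 = 0.03215; with total 0.043257.
Hence P(bowl B | data) = (0.03215) / (0.043257) = 0.74324.

0.743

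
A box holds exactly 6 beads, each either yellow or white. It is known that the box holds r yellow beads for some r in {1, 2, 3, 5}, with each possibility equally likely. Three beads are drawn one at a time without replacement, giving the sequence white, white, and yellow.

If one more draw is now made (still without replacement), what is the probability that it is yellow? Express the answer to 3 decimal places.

For each hypothesis, P(data | H) works out to: P(data | r = 1) = (5/6)(4/5)(1/4) = 1/6; P(data | r = 2) = (4/6)(3/5)(2/4) = 1/5; P(data | r = 3) = (3/6)(2/5)(3/4) = 3/20; P(data | r = 5) = (1/6)(0/5) = 0.
Multiplying each by its prior: 1/4 · 1/6 = 1/24, 1/4 · 1/5 = 1/20, 1/4 · 3/20 = 3/80, 1/4 · 0 = 0; these sum to 31/240.
Normalising, the posterior is P(r = 1 | data) = 10/31, P(r = 2 | data) = 12/31, P(r = 3 | data) = 9/31, P(r = 5 | data) = 0.
So P(yellow next | data) = Σ P(yellow next | H) P(H | data) = (0)(10/31) + (1/3)(12/31) + (2/3)(9/31) = 10/31.

0.323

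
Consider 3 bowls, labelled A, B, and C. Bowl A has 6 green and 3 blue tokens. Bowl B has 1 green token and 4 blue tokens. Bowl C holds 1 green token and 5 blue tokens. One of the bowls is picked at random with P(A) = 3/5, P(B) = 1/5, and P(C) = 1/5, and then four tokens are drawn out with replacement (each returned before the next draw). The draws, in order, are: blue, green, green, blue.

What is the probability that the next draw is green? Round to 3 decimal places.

0.555

The likelihood of the observed sequence under each hypothesis: P(data | bowl A) = (3/9)(6/9)(6/9)(3/9) = 0.049383; P(data | bowl B) = (4/5)(1/5)(1/5)(4/5) = 0.0256; P(data | bowl C) = (5/6)(1/6)(1/6)(5/6) = 0.01929.
Multiplying each by its prior: 3/5 · 0.049383 = 0.02963, 1/5 · 0.0256 = 0.00512, 1/5 · 0.01929 = 0.003858; these sum to 0.038608.
Normalising, the posterior is P(bowl A | data) = 0.76745, P(bowl B | data) = 0.13262, P(bowl C | data) = 0.099929.
Averaging over the posterior, P(green next | data) = (2/3)(0.76745) + (1/5)(0.13262) + (1/6)(0.099929) = 0.55481.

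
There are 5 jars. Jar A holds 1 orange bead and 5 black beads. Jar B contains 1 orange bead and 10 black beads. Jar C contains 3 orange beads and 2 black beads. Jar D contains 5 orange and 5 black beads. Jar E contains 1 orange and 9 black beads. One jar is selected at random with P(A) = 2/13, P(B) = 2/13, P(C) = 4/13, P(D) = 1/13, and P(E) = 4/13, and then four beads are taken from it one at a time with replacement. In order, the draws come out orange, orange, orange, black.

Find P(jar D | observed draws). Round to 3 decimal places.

0.149

The likelihood of the observed sequence under each hypothesis: P(data | jar A) = (1/6)(1/6)(1/6)(5/6) = 0.003858; P(data | jar B) = (1/11)(1/11)(1/11)(10/11) = 0.00068301; P(data | jar C) = (3/5)(3/5)(3/5)(2/5) = 0.0864; P(data | jar D) = (5/10)(5/10)(5/10)(5/10) = 0.0625; P(data | jar E) = (1/10)(1/10)(1/10)(9/10) = 0.0009.
The prior-weighted likelihoods are 2/13 · 0.003858 = 0.00059354, 2/13 · 0.00068301 = 0.00010508, 4/13 · 0.0864 = 0.026585, 1/13 · 0.0625 = 0.0048077, 4/13 · 0.0009 = 0.00027692; with total 0.032368.
By Bayes' rule, P(jar D | data) = (0.0048077) / (0.032368) = 0.14853.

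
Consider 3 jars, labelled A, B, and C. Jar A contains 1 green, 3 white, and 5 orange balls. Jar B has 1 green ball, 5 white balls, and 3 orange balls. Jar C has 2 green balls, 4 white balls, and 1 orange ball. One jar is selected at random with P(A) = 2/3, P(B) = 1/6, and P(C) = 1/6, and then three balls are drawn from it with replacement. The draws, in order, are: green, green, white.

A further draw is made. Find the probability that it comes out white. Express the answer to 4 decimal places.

For each hypothesis, P(data | H) works out to: P(data | jar A) = (1/9)(1/9)(3/9) = 0.0041152; P(data | jar B) = (1/9)(1/9)(5/9) = 0.0068587; P(data | jar C) = (2/7)(2/7)(4/7) = 0.046647.
Weighting by the prior gives 2/3 · 0.0041152 = 0.0027435, 1/6 · 0.0068587 = 0.0011431, 1/6 · 0.046647 = 0.0077745; these sum to 0.011661.
Dividing through by the total gives posterior P(jar A | data) = 0.23527, P(jar B | data) = 0.098028, P(jar C | data) = 0.6667.
So P(white next | data) = Σ P(white next | H) P(H | data) = (1/3)(0.23527) + (5/9)(0.098028) + (4/7)(0.6667) = 0.51386.

0.5139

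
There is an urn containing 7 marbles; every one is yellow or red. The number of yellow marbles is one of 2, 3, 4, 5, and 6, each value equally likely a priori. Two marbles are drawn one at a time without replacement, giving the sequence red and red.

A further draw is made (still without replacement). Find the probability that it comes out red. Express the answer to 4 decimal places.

Compute the likelihood of the observed sequence for each case: P(data | r = 2) = (5/7)(4/6) = 10/21; P(data | r = 3) = (4/7)(3/6) = 2/7; P(data | r = 4) = (3/7)(2/6) = 1/7; P(data | r = 5) = (2/7)(1/6) = 1/21; P(data | r = 6) = (1/7)(0/6) = 0.
The prior-weighted likelihoods are 1/5 · 10/21 = 2/21, 1/5 · 2/7 = 2/35, 1/5 · 1/7 = 1/35, 1/5 · 1/21 = 1/105, 1/5 · 0 = 0; with total 4/21.
Normalising, the posterior is P(r = 2 | data) = 1/2, P(r = 3 | data) = 3/10, P(r = 4 | data) = 3/20, P(r = 5 | data) = 1/20, P(r = 6 | data) = 0.
Averaging over the posterior, P(red next | data) = (3/5)(1/2) + (2/5)(3/10) + (1/5)(3/20) + (0)(1/20) = 9/20.

0.4500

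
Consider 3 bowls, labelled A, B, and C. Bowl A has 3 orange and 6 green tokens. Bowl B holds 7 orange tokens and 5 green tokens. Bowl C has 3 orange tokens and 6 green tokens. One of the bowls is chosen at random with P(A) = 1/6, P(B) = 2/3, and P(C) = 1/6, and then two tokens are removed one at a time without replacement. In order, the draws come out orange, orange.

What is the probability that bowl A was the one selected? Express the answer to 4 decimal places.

0.0579

For each hypothesis, P(data | H) works out to: P(data | bowl A) = (3/9)(2/8) = 1/12; P(data | bowl B) = (7/12)(6/11) = 7/22; P(data | bowl C) = (3/9)(2/8) = 1/12.
The prior-weighted likelihoods are 1/6 · 1/12 = 1/72, 2/3 · 7/22 = 7/33, 1/6 · 1/12 = 1/72; with total 95/396.
Therefore the posterior P(bowl A | data) = (1/72) / (95/396) = 11/190.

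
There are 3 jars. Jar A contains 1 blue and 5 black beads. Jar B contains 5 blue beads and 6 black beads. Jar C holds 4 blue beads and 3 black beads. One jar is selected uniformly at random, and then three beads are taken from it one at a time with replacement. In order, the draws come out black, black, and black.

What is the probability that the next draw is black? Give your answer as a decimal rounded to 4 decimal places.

The likelihood of the observed sequence under each hypothesis: P(data | jar A) = (5/6)(5/6)(5/6) = 0.5787; P(data | jar B) = (6/11)(6/11)(6/11) = 0.16228; P(data | jar C) = (3/7)(3/7)(3/7) = 0.078717.
Weighting by the prior gives 1/3 · 0.5787 = 0.1929, 1/3 · 0.16228 = 0.054095, 1/3 · 0.078717 = 0.026239; summing to 0.27323.
Normalising, the posterior is P(jar A | data) = 0.70599, P(jar B | data) = 0.19798, P(jar C | data) = 0.096031.
So P(black next | data) = Σ P(black next | H) P(H | data) = (5/6)(0.70599) + (6/11)(0.19798) + (3/7)(0.096031) = 0.73747.

0.7375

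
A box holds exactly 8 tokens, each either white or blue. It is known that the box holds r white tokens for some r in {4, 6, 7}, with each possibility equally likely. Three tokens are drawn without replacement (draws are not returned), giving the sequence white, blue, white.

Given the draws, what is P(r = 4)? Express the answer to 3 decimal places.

Under each hypothesis, the probability of the observed sequence is: P(data | r = 4) = (4/8)(4/7)(3/6) = 1/7; P(data | r = 6) = (6/8)(2/7)(5/6) = 5/28; P(data | r = 7) = (7/8)(1/7)(6/6) = 1/8.
The prior-weighted likelihoods are 1/3 · 1/7 = 1/21, 1/3 · 5/28 = 5/84, 1/3 · 1/8 = 1/24; with total 25/168.
By Bayes' rule, P(r = 4 | data) = (1/21) / (25/168) = 8/25.

0.320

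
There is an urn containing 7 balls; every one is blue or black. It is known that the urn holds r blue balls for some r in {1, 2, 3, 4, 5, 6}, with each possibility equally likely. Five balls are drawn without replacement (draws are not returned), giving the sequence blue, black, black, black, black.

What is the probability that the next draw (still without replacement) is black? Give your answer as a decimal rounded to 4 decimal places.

The likelihood of the observed sequence under each hypothesis: P(data | r = 1) = (1/7)(6/6)(5/5)(4/4)(3/3) = 1/7; P(data | r = 2) = (2/7)(5/6)(4/5)(3/4)(2/3) = 2/21; P(data | r = 3) = (3/7)(4/6)(3/5)(2/4)(1/3) = 1/35; P(data | r = 4) = (4/7)(3/6)(2/5)(1/4)(0/3) = 0; P(data | r = 5) = (5/7)(2/6)(1/5)(0/4) = 0; P(data | r = 6) = (6/7)(1/6)(0/5) = 0.
Weighting by the prior gives 1/6 · 1/7 = 1/42, 1/6 · 2/21 = 1/63, 1/6 · 1/35 = 1/210, 1/6 · 0 = 0, 1/6 · 0 = 0, 1/6 · 0 = 0; these sum to 2/45.
Normalising, the posterior is P(r = 1 | data) = 15/28, P(r = 2 | data) = 5/14, P(r = 3 | data) = 3/28, P(r = 4 | data) = 0, P(r = 5 | data) = 0, P(r = 6 | data) = 0.
Averaging over the posterior, P(black next | data) = (1)(15/28) + (1/2)(5/14) + (0)(3/28) = 5/7.

0.7143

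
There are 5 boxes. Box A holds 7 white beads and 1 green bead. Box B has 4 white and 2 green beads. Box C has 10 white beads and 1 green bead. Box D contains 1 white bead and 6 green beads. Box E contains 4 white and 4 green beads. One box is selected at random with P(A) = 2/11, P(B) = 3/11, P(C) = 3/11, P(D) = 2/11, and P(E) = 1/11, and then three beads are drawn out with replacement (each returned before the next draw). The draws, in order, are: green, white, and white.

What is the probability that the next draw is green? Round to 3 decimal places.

0.279

For each hypothesis, P(data | H) works out to: P(data | box A) = (1/8)(7/8)(7/8) = 0.095703; P(data | box B) = (2/6)(4/6)(4/6) = 0.14815; P(data | box C) = (1/11)(10/11)(10/11) = 0.075131; P(data | box D) = (6/7)(1/7)(1/7) = 0.017493; P(data | box E) = (4/8)(4/8)(4/8) = 0.125.
The prior-weighted likelihoods are 2/11 · 0.095703 = 0.017401, 3/11 · 0.14815 = 0.040404, 3/11 · 0.075131 = 0.02049, 2/11 · 0.017493 = 0.0031805, 1/11 · 0.125 = 0.011364; summing to 0.092839.
Normalising, the posterior is P(box A | data) = 0.18743, P(box B | data) = 0.4352, P(box C | data) = 0.22071, P(box D | data) = 0.034258, P(box E | data) = 0.1224.
So P(green next | data) = Σ P(green next | H) P(H | data) = (1/8)(0.18743) + (1/3)(0.4352) + (1/11)(0.22071) + (6/7)(0.034258) + (1/2)(0.1224) = 0.27913.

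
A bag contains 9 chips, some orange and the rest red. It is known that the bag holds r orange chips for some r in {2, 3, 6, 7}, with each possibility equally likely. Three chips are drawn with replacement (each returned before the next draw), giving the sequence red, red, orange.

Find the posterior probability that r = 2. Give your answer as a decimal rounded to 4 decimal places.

For each hypothesis, P(data | H) works out to: P(data | r = 2) = (7/9)(7/9)(2/9) = 0.13443; P(data | r = 3) = (6/9)(6/9)(3/9) = 0.14815; P(data | r = 6) = (3/9)(3/9)(6/9) = 0.074074; P(data | r = 7) = (2/9)(2/9)(7/9) = 0.038409.
The prior-weighted likelihoods are 1/4 · 0.13443 = 0.033608, 1/4 · 0.14815 = 0.037037, 1/4 · 0.074074 = 0.018519, 1/4 · 0.038409 = 0.0096022; these sum to 0.098765.
Hence P(r = 2 | data) = (0.033608) / (0.098765) = 0.34028.

0.3403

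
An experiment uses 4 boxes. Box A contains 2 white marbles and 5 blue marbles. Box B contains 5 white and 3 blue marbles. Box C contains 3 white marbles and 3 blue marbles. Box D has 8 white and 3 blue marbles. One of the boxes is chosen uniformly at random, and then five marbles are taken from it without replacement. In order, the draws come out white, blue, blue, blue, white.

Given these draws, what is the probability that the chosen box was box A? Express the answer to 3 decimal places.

The likelihood of the observed sequence under each hypothesis: P(data | box A) = (2/7)(5/6)(4/5)(3/4)(1/3) = 0.047619; P(data | box B) = (5/8)(3/7)(2/6)(1/5)(4/4) = 0.017857; P(data | box C) = (3/6)(3/5)(2/4)(1/3)(2/2) = 0.05; P(data | box D) = (8/11)(3/10)(2/9)(1/8)(7/7) = 0.0060606.
The prior-weighted likelihoods are 1/4 · 0.047619 = 0.011905, 1/4 · 0.017857 = 0.0044643, 1/4 · 0.05 = 0.0125, 1/4 · 0.0060606 = 0.0015152; summing to 0.030384.
So P(box A | data) = (0.011905) / (0.030384) = 0.39181.

0.392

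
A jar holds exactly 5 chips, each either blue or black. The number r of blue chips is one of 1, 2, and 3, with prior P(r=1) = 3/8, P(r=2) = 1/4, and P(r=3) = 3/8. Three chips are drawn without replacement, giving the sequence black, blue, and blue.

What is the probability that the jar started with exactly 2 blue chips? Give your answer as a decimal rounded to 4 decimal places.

0.2500

For each hypothesis, P(data | H) works out to: P(data | r = 1) = (4/5)(1/4)(0/3) = 0; P(data | r = 2) = (3/5)(2/4)(1/3) = 1/10; P(data | r = 3) = (2/5)(3/4)(2/3) = 1/5.
Multiplying each by its prior: 3/8 · 0 = 0, 1/4 · 1/10 = 1/40, 3/8 · 1/5 = 3/40; these sum to 1/10.
By Bayes' rule, P(r = 2 | data) = (1/40) / (1/10) = 1/4.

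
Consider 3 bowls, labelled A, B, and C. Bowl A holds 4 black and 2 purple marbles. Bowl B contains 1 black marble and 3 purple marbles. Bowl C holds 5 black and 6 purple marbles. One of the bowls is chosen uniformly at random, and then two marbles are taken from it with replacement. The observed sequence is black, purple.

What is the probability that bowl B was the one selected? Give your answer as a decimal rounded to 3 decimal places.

Under each hypothesis, the probability of the observed sequence is: P(data | bowl A) = (4/6)(2/6) = 0.22222; P(data | bowl B) = (1/4)(3/4) = 0.1875; P(data | bowl C) = (5/11)(6/11) = 0.24793.
The prior-weighted likelihoods are 1/3 · 0.22222 = 0.074074, 1/3 · 0.1875 = 0.0625, 1/3 · 0.24793 = 0.082645; summing to 0.21922.
So P(bowl B | data) = (0.0625) / (0.21922) = 0.2851.

0.285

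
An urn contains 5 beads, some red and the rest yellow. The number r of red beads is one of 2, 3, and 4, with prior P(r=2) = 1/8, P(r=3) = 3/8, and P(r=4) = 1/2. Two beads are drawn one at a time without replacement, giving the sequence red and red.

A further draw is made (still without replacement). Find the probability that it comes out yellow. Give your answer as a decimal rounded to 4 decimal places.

0.4412

Compute the likelihood of the observed sequence for each case: P(data | r = 2) = (2/5)(1/4) = 1/10; P(data | r = 3) = (3/5)(2/4) = 3/10; P(data | r = 4) = (4/5)(3/4) = 3/5.
The prior-weighted likelihoods are 1/8 · 1/10 = 1/80, 3/8 · 3/10 = 9/80, 1/2 · 3/5 = 3/10; with total 17/40.
Normalising, the posterior is P(r = 2 | data) = 1/34, P(r = 3 | data) = 9/34, P(r = 4 | data) = 12/17.
So P(yellow next | data) = Σ P(yellow next | H) P(H | data) = (1)(1/34) + (2/3)(9/34) + (1/3)(12/17) = 15/34.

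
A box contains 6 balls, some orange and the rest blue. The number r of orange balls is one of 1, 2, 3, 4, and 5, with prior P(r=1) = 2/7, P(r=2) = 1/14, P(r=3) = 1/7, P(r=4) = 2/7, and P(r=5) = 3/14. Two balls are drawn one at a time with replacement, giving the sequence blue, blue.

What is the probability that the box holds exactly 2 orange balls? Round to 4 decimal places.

0.1046

The likelihood of the observed sequence under each hypothesis: P(data | r = 1) = (5/6)(5/6) = 25/36; P(data | r = 2) = (4/6)(4/6) = 4/9; P(data | r = 3) = (3/6)(3/6) = 1/4; P(data | r = 4) = (2/6)(2/6) = 1/9; P(data | r = 5) = (1/6)(1/6) = 1/36.
Weighting by the prior gives 2/7 · 25/36 = 25/126, 1/14 · 4/9 = 2/63, 1/7 · 1/4 = 1/28, 2/7 · 1/9 = 2/63, 3/14 · 1/36 = 1/168; summing to 17/56.
Hence P(r = 2 | data) = (2/63) / (17/56) = 16/153.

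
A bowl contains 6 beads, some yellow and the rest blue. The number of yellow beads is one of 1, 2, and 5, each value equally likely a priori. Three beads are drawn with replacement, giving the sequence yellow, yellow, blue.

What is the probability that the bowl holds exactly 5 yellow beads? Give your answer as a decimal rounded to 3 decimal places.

Compute the likelihood of the observed sequence for each case: P(data | r = 1) = (1/6)(1/6)(5/6) = 5/216; P(data | r = 2) = (2/6)(2/6)(4/6) = 2/27; P(data | r = 5) = (5/6)(5/6)(1/6) = 25/216.
Multiplying each by its prior: 1/3 · 5/216 = 5/648, 1/3 · 2/27 = 2/81, 1/3 · 25/216 = 25/648; summing to 23/324.
So P(r = 5 | data) = (25/648) / (23/324) = 25/46.

0.543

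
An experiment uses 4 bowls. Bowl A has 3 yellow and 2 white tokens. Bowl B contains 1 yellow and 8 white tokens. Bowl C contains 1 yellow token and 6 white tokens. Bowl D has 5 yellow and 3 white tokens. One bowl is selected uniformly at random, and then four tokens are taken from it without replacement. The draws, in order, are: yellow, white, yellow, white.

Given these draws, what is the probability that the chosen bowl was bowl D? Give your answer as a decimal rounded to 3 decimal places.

0.417

For each hypothesis, P(data | H) works out to: P(data | bowl A) = (3/5)(2/4)(2/3)(1/2) = 1/10; P(data | bowl B) = (1/9)(8/8)(0/7) = 0; P(data | bowl C) = (1/7)(6/6)(0/5) = 0; P(data | bowl D) = (5/8)(3/7)(4/6)(2/5) = 1/14.
The prior-weighted likelihoods are 1/4 · 1/10 = 1/40, 1/4 · 0 = 0, 1/4 · 0 = 0, 1/4 · 1/14 = 1/56; summing to 3/70.
So P(bowl D | data) = (1/56) / (3/70) = 5/12.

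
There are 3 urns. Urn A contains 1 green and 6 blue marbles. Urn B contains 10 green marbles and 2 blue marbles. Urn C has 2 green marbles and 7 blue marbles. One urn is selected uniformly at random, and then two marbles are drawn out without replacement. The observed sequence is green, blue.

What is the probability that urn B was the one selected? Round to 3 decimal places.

Under each hypothesis, the probability of the observed sequence is: P(data | urn A) = (1/7)(6/6) = 0.14286; P(data | urn B) = (10/12)(2/11) = 0.15152; P(data | urn C) = (2/9)(7/8) = 0.19444.
The prior-weighted likelihoods are 1/3 · 0.14286 = 0.047619, 1/3 · 0.15152 = 0.050505, 1/3 · 0.19444 = 0.064815; these sum to 0.16294.
So P(urn B | data) = (0.050505) / (0.16294) = 0.30996.

0.310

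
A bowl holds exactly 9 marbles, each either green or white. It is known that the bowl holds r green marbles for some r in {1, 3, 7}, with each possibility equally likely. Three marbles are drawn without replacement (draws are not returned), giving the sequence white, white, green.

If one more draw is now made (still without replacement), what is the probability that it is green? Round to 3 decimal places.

0.275

Under each hypothesis, the probability of the observed sequence is: P(data | r = 1) = (8/9)(7/8)(1/7) = 1/9; P(data | r = 3) = (6/9)(5/8)(3/7) = 5/28; P(data | r = 7) = (2/9)(1/8)(7/7) = 1/36.
Weighting by the prior gives 1/3 · 1/9 = 1/27, 1/3 · 5/28 = 5/84, 1/3 · 1/36 = 1/108; these sum to 20/189.
Dividing through by the total gives posterior P(r = 1 | data) = 7/20, P(r = 3 | data) = 9/16, P(r = 7 | data) = 7/80.
So P(green next | data) = Σ P(green next | H) P(H | data) = (0)(7/20) + (1/3)(9/16) + (1)(7/80) = 11/40.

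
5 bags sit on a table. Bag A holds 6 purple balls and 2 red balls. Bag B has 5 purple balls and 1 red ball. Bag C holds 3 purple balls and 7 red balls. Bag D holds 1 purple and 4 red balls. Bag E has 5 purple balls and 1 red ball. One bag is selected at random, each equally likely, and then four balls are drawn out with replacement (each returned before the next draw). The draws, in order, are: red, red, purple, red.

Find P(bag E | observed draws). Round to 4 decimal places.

0.0172

For each hypothesis, P(data | H) works out to: P(data | bag A) = (2/8)(2/8)(6/8)(2/8) = 0.011719; P(data | bag B) = (1/6)(1/6)(5/6)(1/6) = 0.003858; P(data | bag C) = (7/10)(7/10)(3/10)(7/10) = 0.1029; P(data | bag D) = (4/5)(4/5)(1/5)(4/5) = 0.1024; P(data | bag E) = (1/6)(1/6)(5/6)(1/6) = 0.003858.
Multiplying each by its prior: 1/5 · 0.011719 = 0.0023437, 1/5 · 0.003858 = 0.0007716, 1/5 · 0.1029 = 0.02058, 1/5 · 0.1024 = 0.02048, 1/5 · 0.003858 = 0.0007716; summing to 0.044947.
Hence P(bag E | data) = (0.0007716) / (0.044947) = 0.017167.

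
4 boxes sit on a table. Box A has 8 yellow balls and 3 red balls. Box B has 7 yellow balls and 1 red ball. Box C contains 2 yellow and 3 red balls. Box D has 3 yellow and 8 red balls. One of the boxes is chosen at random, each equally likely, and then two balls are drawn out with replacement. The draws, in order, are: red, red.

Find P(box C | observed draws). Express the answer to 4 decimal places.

The likelihood of the observed sequence under each hypothesis: P(data | box A) = (3/11)(3/11) = 0.07438; P(data | box B) = (1/8)(1/8) = 0.015625; P(data | box C) = (3/5)(3/5) = 0.36; P(data | box D) = (8/11)(8/11) = 0.52893.
Multiplying each by its prior: 1/4 · 0.07438 = 0.018595, 1/4 · 0.015625 = 0.0039062, 1/4 · 0.36 = 0.09, 1/4 · 0.52893 = 0.13223; with total 0.24473.
Therefore the posterior P(box C | data) = (0.09) / (0.24473) = 0.36775.

0.3677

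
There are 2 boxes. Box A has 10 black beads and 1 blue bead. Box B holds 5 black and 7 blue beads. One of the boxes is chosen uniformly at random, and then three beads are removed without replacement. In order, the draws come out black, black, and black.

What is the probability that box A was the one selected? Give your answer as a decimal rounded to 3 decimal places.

For each hypothesis, P(data | H) works out to: P(data | box A) = (10/11)(9/10)(8/9) = 8/11; P(data | box B) = (5/12)(4/11)(3/10) = 1/22.
Multiplying each by its prior: 1/2 · 8/11 = 4/11, 1/2 · 1/22 = 1/44; summing to 17/44.
Therefore the posterior P(box A | data) = (4/11) / (17/44) = 16/17.

0.941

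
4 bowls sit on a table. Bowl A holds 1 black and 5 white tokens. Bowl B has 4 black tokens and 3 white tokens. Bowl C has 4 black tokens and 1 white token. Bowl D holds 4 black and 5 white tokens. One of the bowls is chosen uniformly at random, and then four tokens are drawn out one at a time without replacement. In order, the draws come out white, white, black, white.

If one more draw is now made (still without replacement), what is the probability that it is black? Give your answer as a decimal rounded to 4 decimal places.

Under each hypothesis, the probability of the observed sequence is: P(data | bowl A) = (5/6)(4/5)(1/4)(3/3) = 0.16667; P(data | bowl B) = (3/7)(2/6)(4/5)(1/4) = 0.028571; P(data | bowl C) = (1/5)(0/4) = 0; P(data | bowl D) = (5/9)(4/8)(4/7)(3/6) = 0.079365.
The prior-weighted likelihoods are 1/4 · 0.16667 = 0.041667, 1/4 · 0.028571 = 0.0071429, 1/4 · 0 = 0, 1/4 · 0.079365 = 0.019841; with total 0.068651.
Dividing through by the total gives posterior P(bowl A | data) = 0.60694, P(bowl B | data) = 0.10405, P(bowl C | data) = 0, P(bowl D | data) = 0.28902.
So P(black next | data) = Σ P(black next | H) P(H | data) = (0)(0.60694) + (1)(0.10405) + (3/5)(0.28902) = 0.27746.

0.2775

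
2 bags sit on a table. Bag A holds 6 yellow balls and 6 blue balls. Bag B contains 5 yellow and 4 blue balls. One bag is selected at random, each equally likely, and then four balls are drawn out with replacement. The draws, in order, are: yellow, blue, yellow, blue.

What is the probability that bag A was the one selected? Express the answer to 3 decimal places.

Compute the likelihood of the observed sequence for each case: P(data | bag A) = (6/12)(6/12)(6/12)(6/12) = 0.0625; P(data | bag B) = (5/9)(4/9)(5/9)(4/9) = 0.060966.
Weighting by the prior gives 1/2 · 0.0625 = 0.03125, 1/2 · 0.060966 = 0.030483; with total 0.061733.
Therefore the posterior P(bag A | data) = (0.03125) / (0.061733) = 0.50621.

0.506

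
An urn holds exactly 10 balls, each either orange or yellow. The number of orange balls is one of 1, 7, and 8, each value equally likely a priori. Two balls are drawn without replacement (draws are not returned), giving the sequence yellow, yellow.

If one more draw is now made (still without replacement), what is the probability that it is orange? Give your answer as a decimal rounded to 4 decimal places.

0.2031

Under each hypothesis, the probability of the observed sequence is: P(data | r = 1) = (9/10)(8/9) = 4/5; P(data | r = 7) = (3/10)(2/9) = 1/15; P(data | r = 8) = (2/10)(1/9) = 1/45.
Weighting by the prior gives 1/3 · 4/5 = 4/15, 1/3 · 1/15 = 1/45, 1/3 · 1/45 = 1/135; summing to 8/27.
Normalising, the posterior is P(r = 1 | data) = 9/10, P(r = 7 | data) = 3/40, P(r = 8 | data) = 1/40.
So P(orange next | data) = Σ P(orange next | H) P(H | data) = (1/8)(9/10) + (7/8)(3/40) + (1)(1/40) = 13/64.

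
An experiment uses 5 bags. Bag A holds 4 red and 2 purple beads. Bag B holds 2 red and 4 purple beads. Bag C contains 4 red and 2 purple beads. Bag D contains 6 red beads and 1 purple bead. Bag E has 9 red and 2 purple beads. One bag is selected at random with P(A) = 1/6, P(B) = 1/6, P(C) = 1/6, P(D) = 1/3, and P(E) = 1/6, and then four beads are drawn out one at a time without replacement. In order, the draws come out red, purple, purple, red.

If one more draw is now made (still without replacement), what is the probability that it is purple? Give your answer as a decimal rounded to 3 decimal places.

0.306

Compute the likelihood of the observed sequence for each case: P(data | bag A) = (4/6)(2/5)(1/4)(3/3) = 1/15; P(data | bag B) = (2/6)(4/5)(3/4)(1/3) = 1/15; P(data | bag C) = (4/6)(2/5)(1/4)(3/3) = 1/15; P(data | bag D) = (6/7)(1/6)(0/5) = 0; P(data | bag E) = (9/11)(2/10)(1/9)(8/8) = 1/55.
The prior-weighted likelihoods are 1/6 · 1/15 = 1/90, 1/6 · 1/15 = 1/90, 1/6 · 1/15 = 1/90, 1/3 · 0 = 0, 1/6 · 1/55 = 1/330; with total 2/55.
Dividing through by the total gives posterior P(bag A | data) = 11/36, P(bag B | data) = 11/36, P(bag C | data) = 11/36, P(bag D | data) = 0, P(bag E | data) = 1/12.
The predictive probability is P(purple next | data) = (0)(11/36) + (1)(11/36) + (0)(11/36) + (0)(1/12) = 11/36.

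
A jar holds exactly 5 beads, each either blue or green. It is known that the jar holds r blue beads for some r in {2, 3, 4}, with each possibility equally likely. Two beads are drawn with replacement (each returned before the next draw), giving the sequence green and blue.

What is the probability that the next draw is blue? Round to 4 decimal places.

For each hypothesis, P(data | H) works out to: P(data | r = 2) = (3/5)(2/5) = 6/25; P(data | r = 3) = (2/5)(3/5) = 6/25; P(data | r = 4) = (1/5)(4/5) = 4/25.
Multiplying each by its prior: 1/3 · 6/25 = 2/25, 1/3 · 6/25 = 2/25, 1/3 · 4/25 = 4/75; with total 16/75.
Normalising, the posterior is P(r = 2 | data) = 3/8, P(r = 3 | data) = 3/8, P(r = 4 | data) = 1/4.
The predictive probability is P(blue next | data) = (2/5)(3/8) + (3/5)(3/8) + (4/5)(1/4) = 23/40.

0.5750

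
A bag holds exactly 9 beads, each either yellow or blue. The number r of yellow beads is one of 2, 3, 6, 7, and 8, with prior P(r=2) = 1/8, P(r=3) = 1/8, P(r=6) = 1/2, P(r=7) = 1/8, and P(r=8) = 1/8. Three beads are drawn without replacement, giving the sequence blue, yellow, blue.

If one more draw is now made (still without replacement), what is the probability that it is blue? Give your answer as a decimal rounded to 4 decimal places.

For each hypothesis, P(data | H) works out to: P(data | r = 2) = (7/9)(2/8)(6/7) = 0.16667; P(data | r = 3) = (6/9)(3/8)(5/7) = 0.17857; P(data | r = 6) = (3/9)(6/8)(2/7) = 0.071429; P(data | r = 7) = (2/9)(7/8)(1/7) = 0.027778; P(data | r = 8) = (1/9)(8/8)(0/7) = 0.
The prior-weighted likelihoods are 1/8 · 0.16667 = 0.020833, 1/8 · 0.17857 = 0.022321, 1/2 · 0.071429 = 0.035714, 1/8 · 0.027778 = 0.0034722, 1/8 · 0 = 0; summing to 0.082341.
Normalising, the posterior is P(r = 2 | data) = 0.25301, P(r = 3 | data) = 0.27108, P(r = 6 | data) = 0.43373, P(r = 7 | data) = 0.042169, P(r = 8 | data) = 0.
The predictive probability is P(blue next | data) = (5/6)(0.25301) + (2/3)(0.27108) + (1/6)(0.43373) + (0)(0.042169) = 0.46386.

0.4639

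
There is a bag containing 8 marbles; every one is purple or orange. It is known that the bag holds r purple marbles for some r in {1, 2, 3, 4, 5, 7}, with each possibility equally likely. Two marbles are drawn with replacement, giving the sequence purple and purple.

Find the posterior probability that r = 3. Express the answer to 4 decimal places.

The likelihood of the observed sequence under each hypothesis: P(data | r = 1) = (1/8)(1/8) = 1/64; P(data | r = 2) = (2/8)(2/8) = 1/16; P(data | r = 3) = (3/8)(3/8) = 9/64; P(data | r = 4) = (4/8)(4/8) = 1/4; P(data | r = 5) = (5/8)(5/8) = 25/64; P(data | r = 7) = (7/8)(7/8) = 49/64.
Multiplying each by its prior: 1/6 · 1/64 = 1/384, 1/6 · 1/16 = 1/96, 1/6 · 9/64 = 3/128, 1/6 · 1/4 = 1/24, 1/6 · 25/64 = 25/384, 1/6 · 49/64 = 49/384; with total 13/48.
Hence P(r = 3 | data) = (3/128) / (13/48) = 9/104.

0.0865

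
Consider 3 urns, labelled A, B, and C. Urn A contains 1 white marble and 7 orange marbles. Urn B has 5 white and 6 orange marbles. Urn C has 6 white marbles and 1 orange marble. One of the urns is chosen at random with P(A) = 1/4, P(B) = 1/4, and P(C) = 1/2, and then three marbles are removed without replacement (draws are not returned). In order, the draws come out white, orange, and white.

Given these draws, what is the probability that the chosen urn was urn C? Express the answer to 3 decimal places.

For each hypothesis, P(data | H) works out to: P(data | urn A) = (1/8)(7/7)(0/6) = 0; P(data | urn B) = (5/11)(6/10)(4/9) = 4/33; P(data | urn C) = (6/7)(1/6)(5/5) = 1/7.
Weighting by the prior gives 1/4 · 0 = 0, 1/4 · 4/33 = 1/33, 1/2 · 1/7 = 1/14; with total 47/462.
Hence P(urn C | data) = (1/14) / (47/462) = 33/47.

0.702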